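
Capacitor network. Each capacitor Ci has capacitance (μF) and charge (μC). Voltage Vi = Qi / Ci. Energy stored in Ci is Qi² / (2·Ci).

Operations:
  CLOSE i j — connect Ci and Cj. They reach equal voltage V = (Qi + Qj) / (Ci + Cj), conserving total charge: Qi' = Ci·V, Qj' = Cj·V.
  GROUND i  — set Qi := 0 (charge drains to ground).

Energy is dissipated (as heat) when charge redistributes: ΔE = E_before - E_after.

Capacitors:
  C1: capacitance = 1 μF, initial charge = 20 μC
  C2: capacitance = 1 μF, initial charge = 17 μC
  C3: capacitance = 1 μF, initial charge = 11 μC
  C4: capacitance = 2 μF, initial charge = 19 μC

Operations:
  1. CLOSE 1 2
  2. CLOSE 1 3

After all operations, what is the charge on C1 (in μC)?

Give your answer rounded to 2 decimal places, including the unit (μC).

Answer: 14.75 μC

Derivation:
Initial: C1(1μF, Q=20μC, V=20.00V), C2(1μF, Q=17μC, V=17.00V), C3(1μF, Q=11μC, V=11.00V), C4(2μF, Q=19μC, V=9.50V)
Op 1: CLOSE 1-2: Q_total=37.00, C_total=2.00, V=18.50; Q1=18.50, Q2=18.50; dissipated=2.250
Op 2: CLOSE 1-3: Q_total=29.50, C_total=2.00, V=14.75; Q1=14.75, Q3=14.75; dissipated=14.062
Final charges: Q1=14.75, Q2=18.50, Q3=14.75, Q4=19.00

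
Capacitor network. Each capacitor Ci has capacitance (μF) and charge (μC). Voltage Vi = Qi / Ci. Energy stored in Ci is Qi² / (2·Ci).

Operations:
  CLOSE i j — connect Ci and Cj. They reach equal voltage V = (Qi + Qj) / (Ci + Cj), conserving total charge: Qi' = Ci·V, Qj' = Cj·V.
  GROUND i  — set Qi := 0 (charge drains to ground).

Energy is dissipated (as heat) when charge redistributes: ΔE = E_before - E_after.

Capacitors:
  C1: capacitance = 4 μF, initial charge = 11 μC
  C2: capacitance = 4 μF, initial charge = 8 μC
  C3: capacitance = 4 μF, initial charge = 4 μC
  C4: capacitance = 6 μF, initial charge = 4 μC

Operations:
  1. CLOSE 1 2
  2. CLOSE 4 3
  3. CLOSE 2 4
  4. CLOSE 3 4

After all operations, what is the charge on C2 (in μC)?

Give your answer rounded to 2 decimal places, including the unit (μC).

Initial: C1(4μF, Q=11μC, V=2.75V), C2(4μF, Q=8μC, V=2.00V), C3(4μF, Q=4μC, V=1.00V), C4(6μF, Q=4μC, V=0.67V)
Op 1: CLOSE 1-2: Q_total=19.00, C_total=8.00, V=2.38; Q1=9.50, Q2=9.50; dissipated=0.562
Op 2: CLOSE 4-3: Q_total=8.00, C_total=10.00, V=0.80; Q4=4.80, Q3=3.20; dissipated=0.133
Op 3: CLOSE 2-4: Q_total=14.30, C_total=10.00, V=1.43; Q2=5.72, Q4=8.58; dissipated=2.977
Op 4: CLOSE 3-4: Q_total=11.78, C_total=10.00, V=1.18; Q3=4.71, Q4=7.07; dissipated=0.476
Final charges: Q1=9.50, Q2=5.72, Q3=4.71, Q4=7.07

Answer: 5.72 μC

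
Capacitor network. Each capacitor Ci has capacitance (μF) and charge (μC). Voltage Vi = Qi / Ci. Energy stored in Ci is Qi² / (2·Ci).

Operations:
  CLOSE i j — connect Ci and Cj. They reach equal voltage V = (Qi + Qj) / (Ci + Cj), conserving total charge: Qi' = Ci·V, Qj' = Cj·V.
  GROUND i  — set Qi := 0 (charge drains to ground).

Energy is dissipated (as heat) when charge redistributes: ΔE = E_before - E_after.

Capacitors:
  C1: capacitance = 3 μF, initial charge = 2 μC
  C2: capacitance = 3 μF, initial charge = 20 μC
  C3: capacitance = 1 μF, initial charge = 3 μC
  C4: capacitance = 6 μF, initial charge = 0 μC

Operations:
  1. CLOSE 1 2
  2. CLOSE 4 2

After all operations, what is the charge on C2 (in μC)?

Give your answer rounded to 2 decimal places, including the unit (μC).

Initial: C1(3μF, Q=2μC, V=0.67V), C2(3μF, Q=20μC, V=6.67V), C3(1μF, Q=3μC, V=3.00V), C4(6μF, Q=0μC, V=0.00V)
Op 1: CLOSE 1-2: Q_total=22.00, C_total=6.00, V=3.67; Q1=11.00, Q2=11.00; dissipated=27.000
Op 2: CLOSE 4-2: Q_total=11.00, C_total=9.00, V=1.22; Q4=7.33, Q2=3.67; dissipated=13.444
Final charges: Q1=11.00, Q2=3.67, Q3=3.00, Q4=7.33

Answer: 3.67 μC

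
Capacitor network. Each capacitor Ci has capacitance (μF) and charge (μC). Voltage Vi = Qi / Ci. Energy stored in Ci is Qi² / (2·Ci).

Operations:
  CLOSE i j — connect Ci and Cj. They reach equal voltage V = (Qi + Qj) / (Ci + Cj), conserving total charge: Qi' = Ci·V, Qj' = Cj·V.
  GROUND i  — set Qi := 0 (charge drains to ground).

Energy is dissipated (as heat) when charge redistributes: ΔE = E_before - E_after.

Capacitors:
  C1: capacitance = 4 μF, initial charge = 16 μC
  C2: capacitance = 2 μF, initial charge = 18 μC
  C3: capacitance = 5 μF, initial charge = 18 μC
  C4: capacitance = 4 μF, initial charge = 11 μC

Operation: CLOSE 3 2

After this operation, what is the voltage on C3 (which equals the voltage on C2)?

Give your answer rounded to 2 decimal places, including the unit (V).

Initial: C1(4μF, Q=16μC, V=4.00V), C2(2μF, Q=18μC, V=9.00V), C3(5μF, Q=18μC, V=3.60V), C4(4μF, Q=11μC, V=2.75V)
Op 1: CLOSE 3-2: Q_total=36.00, C_total=7.00, V=5.14; Q3=25.71, Q2=10.29; dissipated=20.829

Answer: 5.14 V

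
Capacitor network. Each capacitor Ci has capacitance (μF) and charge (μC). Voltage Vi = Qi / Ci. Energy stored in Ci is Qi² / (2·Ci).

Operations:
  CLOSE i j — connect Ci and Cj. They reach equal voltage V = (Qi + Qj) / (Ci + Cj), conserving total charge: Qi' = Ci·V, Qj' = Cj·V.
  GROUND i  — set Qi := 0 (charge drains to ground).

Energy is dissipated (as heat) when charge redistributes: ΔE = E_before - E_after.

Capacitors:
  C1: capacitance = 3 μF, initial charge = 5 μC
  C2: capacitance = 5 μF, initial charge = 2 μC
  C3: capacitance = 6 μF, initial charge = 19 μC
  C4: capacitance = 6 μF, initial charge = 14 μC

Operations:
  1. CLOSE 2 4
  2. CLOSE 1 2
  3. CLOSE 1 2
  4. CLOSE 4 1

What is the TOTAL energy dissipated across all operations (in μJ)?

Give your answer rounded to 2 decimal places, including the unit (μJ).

Initial: C1(3μF, Q=5μC, V=1.67V), C2(5μF, Q=2μC, V=0.40V), C3(6μF, Q=19μC, V=3.17V), C4(6μF, Q=14μC, V=2.33V)
Op 1: CLOSE 2-4: Q_total=16.00, C_total=11.00, V=1.45; Q2=7.27, Q4=8.73; dissipated=5.097
Op 2: CLOSE 1-2: Q_total=12.27, C_total=8.00, V=1.53; Q1=4.60, Q2=7.67; dissipated=0.042
Op 3: CLOSE 1-2: Q_total=12.27, C_total=8.00, V=1.53; Q1=4.60, Q2=7.67; dissipated=0.000
Op 4: CLOSE 4-1: Q_total=13.33, C_total=9.00, V=1.48; Q4=8.89, Q1=4.44; dissipated=0.006
Total dissipated: 5.145 μJ

Answer: 5.15 μJ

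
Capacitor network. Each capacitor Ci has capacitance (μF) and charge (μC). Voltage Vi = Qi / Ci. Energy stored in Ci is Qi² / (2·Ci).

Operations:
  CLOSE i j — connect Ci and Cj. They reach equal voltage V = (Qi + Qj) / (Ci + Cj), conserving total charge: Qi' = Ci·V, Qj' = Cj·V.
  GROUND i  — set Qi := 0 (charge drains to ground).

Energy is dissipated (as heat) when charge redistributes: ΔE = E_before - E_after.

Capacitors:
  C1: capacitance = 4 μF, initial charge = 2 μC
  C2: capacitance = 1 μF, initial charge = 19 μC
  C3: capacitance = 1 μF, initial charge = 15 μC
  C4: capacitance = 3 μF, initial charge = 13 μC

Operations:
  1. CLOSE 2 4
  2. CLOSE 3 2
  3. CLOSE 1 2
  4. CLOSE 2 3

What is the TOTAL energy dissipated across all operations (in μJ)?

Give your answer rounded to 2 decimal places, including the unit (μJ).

Answer: 160.68 μJ

Derivation:
Initial: C1(4μF, Q=2μC, V=0.50V), C2(1μF, Q=19μC, V=19.00V), C3(1μF, Q=15μC, V=15.00V), C4(3μF, Q=13μC, V=4.33V)
Op 1: CLOSE 2-4: Q_total=32.00, C_total=4.00, V=8.00; Q2=8.00, Q4=24.00; dissipated=80.667
Op 2: CLOSE 3-2: Q_total=23.00, C_total=2.00, V=11.50; Q3=11.50, Q2=11.50; dissipated=12.250
Op 3: CLOSE 1-2: Q_total=13.50, C_total=5.00, V=2.70; Q1=10.80, Q2=2.70; dissipated=48.400
Op 4: CLOSE 2-3: Q_total=14.20, C_total=2.00, V=7.10; Q2=7.10, Q3=7.10; dissipated=19.360
Total dissipated: 160.677 μJ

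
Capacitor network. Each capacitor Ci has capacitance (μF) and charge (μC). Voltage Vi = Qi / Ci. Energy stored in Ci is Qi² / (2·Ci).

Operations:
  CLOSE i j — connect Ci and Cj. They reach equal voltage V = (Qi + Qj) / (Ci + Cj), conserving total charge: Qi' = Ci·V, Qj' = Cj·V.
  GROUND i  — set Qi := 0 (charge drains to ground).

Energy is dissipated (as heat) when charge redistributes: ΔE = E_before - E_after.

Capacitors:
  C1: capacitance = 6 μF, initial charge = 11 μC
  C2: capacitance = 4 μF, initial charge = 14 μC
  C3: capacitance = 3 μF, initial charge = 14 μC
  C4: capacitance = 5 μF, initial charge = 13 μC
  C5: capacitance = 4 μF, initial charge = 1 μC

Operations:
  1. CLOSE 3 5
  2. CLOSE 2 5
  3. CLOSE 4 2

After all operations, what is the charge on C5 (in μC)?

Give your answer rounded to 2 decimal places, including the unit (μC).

Answer: 11.29 μC

Derivation:
Initial: C1(6μF, Q=11μC, V=1.83V), C2(4μF, Q=14μC, V=3.50V), C3(3μF, Q=14μC, V=4.67V), C4(5μF, Q=13μC, V=2.60V), C5(4μF, Q=1μC, V=0.25V)
Op 1: CLOSE 3-5: Q_total=15.00, C_total=7.00, V=2.14; Q3=6.43, Q5=8.57; dissipated=16.720
Op 2: CLOSE 2-5: Q_total=22.57, C_total=8.00, V=2.82; Q2=11.29, Q5=11.29; dissipated=1.842
Op 3: CLOSE 4-2: Q_total=24.29, C_total=9.00, V=2.70; Q4=13.49, Q2=10.79; dissipated=0.054
Final charges: Q1=11.00, Q2=10.79, Q3=6.43, Q4=13.49, Q5=11.29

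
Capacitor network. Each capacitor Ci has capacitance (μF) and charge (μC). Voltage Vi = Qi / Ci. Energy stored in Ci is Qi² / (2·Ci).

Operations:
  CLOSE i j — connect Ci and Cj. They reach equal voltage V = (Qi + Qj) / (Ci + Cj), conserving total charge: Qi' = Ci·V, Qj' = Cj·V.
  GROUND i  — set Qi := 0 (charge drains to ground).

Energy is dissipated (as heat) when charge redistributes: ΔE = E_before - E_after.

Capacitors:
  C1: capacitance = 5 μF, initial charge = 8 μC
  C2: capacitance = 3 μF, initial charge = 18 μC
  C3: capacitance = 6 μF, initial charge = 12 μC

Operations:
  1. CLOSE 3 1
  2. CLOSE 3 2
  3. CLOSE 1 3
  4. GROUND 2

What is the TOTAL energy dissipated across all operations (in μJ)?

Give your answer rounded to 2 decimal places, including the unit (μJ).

Initial: C1(5μF, Q=8μC, V=1.60V), C2(3μF, Q=18μC, V=6.00V), C3(6μF, Q=12μC, V=2.00V)
Op 1: CLOSE 3-1: Q_total=20.00, C_total=11.00, V=1.82; Q3=10.91, Q1=9.09; dissipated=0.218
Op 2: CLOSE 3-2: Q_total=28.91, C_total=9.00, V=3.21; Q3=19.27, Q2=9.64; dissipated=17.488
Op 3: CLOSE 1-3: Q_total=28.36, C_total=11.00, V=2.58; Q1=12.89, Q3=15.47; dissipated=2.650
Op 4: GROUND 2: Q2=0; energy lost=15.477
Total dissipated: 35.832 μJ

Answer: 35.83 μJ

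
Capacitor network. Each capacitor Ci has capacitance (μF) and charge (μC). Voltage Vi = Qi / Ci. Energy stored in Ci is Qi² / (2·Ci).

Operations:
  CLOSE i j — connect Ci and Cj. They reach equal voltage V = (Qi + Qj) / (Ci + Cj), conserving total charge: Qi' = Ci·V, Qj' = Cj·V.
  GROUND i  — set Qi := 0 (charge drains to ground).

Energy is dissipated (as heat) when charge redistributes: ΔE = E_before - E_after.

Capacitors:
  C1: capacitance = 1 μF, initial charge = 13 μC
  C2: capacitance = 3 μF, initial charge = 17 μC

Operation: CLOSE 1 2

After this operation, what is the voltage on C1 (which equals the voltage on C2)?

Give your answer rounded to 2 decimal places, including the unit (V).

Initial: C1(1μF, Q=13μC, V=13.00V), C2(3μF, Q=17μC, V=5.67V)
Op 1: CLOSE 1-2: Q_total=30.00, C_total=4.00, V=7.50; Q1=7.50, Q2=22.50; dissipated=20.167

Answer: 7.50 V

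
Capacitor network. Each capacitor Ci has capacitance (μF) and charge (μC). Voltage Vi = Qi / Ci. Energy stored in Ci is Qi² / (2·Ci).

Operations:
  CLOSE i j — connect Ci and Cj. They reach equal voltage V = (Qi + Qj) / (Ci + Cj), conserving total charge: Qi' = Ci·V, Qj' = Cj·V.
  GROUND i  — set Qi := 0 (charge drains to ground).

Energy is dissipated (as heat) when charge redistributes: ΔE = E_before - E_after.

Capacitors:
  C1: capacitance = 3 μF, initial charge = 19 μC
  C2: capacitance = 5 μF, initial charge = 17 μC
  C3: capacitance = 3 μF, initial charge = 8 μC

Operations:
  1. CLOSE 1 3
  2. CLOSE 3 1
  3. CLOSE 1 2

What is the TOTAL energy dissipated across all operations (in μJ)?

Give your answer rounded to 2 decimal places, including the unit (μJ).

Initial: C1(3μF, Q=19μC, V=6.33V), C2(5μF, Q=17μC, V=3.40V), C3(3μF, Q=8μC, V=2.67V)
Op 1: CLOSE 1-3: Q_total=27.00, C_total=6.00, V=4.50; Q1=13.50, Q3=13.50; dissipated=10.083
Op 2: CLOSE 3-1: Q_total=27.00, C_total=6.00, V=4.50; Q3=13.50, Q1=13.50; dissipated=0.000
Op 3: CLOSE 1-2: Q_total=30.50, C_total=8.00, V=3.81; Q1=11.44, Q2=19.06; dissipated=1.134
Total dissipated: 11.218 μJ

Answer: 11.22 μJ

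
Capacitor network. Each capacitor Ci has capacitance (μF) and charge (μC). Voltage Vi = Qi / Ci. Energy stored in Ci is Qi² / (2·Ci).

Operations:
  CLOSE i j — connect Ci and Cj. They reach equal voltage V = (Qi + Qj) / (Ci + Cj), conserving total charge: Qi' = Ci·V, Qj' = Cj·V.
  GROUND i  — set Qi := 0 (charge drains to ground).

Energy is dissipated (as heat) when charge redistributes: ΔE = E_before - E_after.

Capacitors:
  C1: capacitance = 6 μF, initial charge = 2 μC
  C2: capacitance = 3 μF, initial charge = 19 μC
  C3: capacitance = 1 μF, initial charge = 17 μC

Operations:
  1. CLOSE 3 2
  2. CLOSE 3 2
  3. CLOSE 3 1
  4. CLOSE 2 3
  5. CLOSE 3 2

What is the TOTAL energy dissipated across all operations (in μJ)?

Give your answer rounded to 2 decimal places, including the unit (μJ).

Answer: 95.55 μJ

Derivation:
Initial: C1(6μF, Q=2μC, V=0.33V), C2(3μF, Q=19μC, V=6.33V), C3(1μF, Q=17μC, V=17.00V)
Op 1: CLOSE 3-2: Q_total=36.00, C_total=4.00, V=9.00; Q3=9.00, Q2=27.00; dissipated=42.667
Op 2: CLOSE 3-2: Q_total=36.00, C_total=4.00, V=9.00; Q3=9.00, Q2=27.00; dissipated=0.000
Op 3: CLOSE 3-1: Q_total=11.00, C_total=7.00, V=1.57; Q3=1.57, Q1=9.43; dissipated=32.190
Op 4: CLOSE 2-3: Q_total=28.57, C_total=4.00, V=7.14; Q2=21.43, Q3=7.14; dissipated=20.694
Op 5: CLOSE 3-2: Q_total=28.57, C_total=4.00, V=7.14; Q3=7.14, Q2=21.43; dissipated=0.000
Total dissipated: 95.551 μJ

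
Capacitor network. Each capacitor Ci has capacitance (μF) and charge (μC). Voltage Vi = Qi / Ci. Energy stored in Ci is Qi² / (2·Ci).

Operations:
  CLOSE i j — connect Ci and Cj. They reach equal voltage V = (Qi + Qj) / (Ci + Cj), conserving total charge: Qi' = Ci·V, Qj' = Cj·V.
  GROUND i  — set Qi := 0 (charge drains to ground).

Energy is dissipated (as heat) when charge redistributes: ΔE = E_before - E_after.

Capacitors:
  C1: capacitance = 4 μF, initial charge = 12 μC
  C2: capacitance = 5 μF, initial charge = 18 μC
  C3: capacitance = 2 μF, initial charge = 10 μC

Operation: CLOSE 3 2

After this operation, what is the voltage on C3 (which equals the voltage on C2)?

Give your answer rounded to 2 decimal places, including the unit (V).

Answer: 4.00 V

Derivation:
Initial: C1(4μF, Q=12μC, V=3.00V), C2(5μF, Q=18μC, V=3.60V), C3(2μF, Q=10μC, V=5.00V)
Op 1: CLOSE 3-2: Q_total=28.00, C_total=7.00, V=4.00; Q3=8.00, Q2=20.00; dissipated=1.400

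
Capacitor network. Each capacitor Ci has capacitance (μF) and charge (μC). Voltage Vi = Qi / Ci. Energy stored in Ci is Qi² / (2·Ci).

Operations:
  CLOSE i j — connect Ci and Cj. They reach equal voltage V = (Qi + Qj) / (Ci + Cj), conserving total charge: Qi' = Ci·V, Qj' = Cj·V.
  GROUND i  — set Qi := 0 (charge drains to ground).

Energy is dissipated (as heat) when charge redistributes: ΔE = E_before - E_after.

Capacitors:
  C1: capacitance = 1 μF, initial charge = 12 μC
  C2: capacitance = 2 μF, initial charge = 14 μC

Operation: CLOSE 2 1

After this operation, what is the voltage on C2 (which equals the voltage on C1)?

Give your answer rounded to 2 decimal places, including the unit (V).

Answer: 8.67 V

Derivation:
Initial: C1(1μF, Q=12μC, V=12.00V), C2(2μF, Q=14μC, V=7.00V)
Op 1: CLOSE 2-1: Q_total=26.00, C_total=3.00, V=8.67; Q2=17.33, Q1=8.67; dissipated=8.333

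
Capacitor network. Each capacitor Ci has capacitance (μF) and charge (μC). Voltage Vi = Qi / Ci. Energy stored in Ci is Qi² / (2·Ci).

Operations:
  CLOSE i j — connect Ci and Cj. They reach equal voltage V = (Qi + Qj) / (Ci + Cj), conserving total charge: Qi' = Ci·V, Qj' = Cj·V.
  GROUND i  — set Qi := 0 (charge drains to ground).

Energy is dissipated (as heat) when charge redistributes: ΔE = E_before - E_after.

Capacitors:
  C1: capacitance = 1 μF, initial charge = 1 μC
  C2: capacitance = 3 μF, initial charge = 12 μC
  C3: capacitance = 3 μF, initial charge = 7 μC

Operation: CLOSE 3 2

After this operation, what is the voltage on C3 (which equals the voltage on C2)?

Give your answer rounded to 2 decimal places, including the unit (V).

Initial: C1(1μF, Q=1μC, V=1.00V), C2(3μF, Q=12μC, V=4.00V), C3(3μF, Q=7μC, V=2.33V)
Op 1: CLOSE 3-2: Q_total=19.00, C_total=6.00, V=3.17; Q3=9.50, Q2=9.50; dissipated=2.083

Answer: 3.17 V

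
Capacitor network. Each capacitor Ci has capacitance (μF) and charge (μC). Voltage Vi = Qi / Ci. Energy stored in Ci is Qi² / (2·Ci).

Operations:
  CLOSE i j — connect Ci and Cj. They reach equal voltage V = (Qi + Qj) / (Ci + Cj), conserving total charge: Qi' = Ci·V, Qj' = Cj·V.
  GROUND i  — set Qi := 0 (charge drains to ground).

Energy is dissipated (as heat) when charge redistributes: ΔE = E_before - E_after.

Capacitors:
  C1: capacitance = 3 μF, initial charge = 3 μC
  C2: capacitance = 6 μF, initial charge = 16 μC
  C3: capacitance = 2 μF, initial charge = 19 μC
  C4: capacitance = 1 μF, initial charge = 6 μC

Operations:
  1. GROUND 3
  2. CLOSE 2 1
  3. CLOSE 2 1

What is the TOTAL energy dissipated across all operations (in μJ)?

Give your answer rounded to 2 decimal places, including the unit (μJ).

Initial: C1(3μF, Q=3μC, V=1.00V), C2(6μF, Q=16μC, V=2.67V), C3(2μF, Q=19μC, V=9.50V), C4(1μF, Q=6μC, V=6.00V)
Op 1: GROUND 3: Q3=0; energy lost=90.250
Op 2: CLOSE 2-1: Q_total=19.00, C_total=9.00, V=2.11; Q2=12.67, Q1=6.33; dissipated=2.778
Op 3: CLOSE 2-1: Q_total=19.00, C_total=9.00, V=2.11; Q2=12.67, Q1=6.33; dissipated=0.000
Total dissipated: 93.028 μJ

Answer: 93.03 μJ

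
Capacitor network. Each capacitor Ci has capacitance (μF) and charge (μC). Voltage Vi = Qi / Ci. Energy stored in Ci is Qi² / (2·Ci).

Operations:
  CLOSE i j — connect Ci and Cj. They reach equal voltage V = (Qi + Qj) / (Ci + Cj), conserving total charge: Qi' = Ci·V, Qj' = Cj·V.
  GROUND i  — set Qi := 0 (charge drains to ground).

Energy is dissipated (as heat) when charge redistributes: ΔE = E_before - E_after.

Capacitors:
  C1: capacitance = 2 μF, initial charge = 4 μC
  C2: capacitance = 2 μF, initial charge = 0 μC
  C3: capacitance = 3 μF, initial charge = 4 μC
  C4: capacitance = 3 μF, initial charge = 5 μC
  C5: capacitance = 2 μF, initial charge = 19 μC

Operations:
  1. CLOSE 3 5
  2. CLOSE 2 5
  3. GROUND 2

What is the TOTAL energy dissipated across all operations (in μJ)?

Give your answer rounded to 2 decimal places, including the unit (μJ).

Initial: C1(2μF, Q=4μC, V=2.00V), C2(2μF, Q=0μC, V=0.00V), C3(3μF, Q=4μC, V=1.33V), C4(3μF, Q=5μC, V=1.67V), C5(2μF, Q=19μC, V=9.50V)
Op 1: CLOSE 3-5: Q_total=23.00, C_total=5.00, V=4.60; Q3=13.80, Q5=9.20; dissipated=40.017
Op 2: CLOSE 2-5: Q_total=9.20, C_total=4.00, V=2.30; Q2=4.60, Q5=4.60; dissipated=10.580
Op 3: GROUND 2: Q2=0; energy lost=5.290
Total dissipated: 55.887 μJ

Answer: 55.89 μJ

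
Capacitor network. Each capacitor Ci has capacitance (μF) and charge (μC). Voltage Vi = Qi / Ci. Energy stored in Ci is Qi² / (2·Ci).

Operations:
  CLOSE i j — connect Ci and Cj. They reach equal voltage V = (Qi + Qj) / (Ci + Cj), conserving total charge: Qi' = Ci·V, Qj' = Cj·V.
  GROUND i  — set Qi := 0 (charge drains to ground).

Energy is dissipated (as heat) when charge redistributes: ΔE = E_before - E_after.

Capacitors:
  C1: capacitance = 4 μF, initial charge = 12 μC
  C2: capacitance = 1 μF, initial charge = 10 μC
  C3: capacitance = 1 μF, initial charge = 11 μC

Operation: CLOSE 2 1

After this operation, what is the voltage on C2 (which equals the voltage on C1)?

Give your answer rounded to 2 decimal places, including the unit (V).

Initial: C1(4μF, Q=12μC, V=3.00V), C2(1μF, Q=10μC, V=10.00V), C3(1μF, Q=11μC, V=11.00V)
Op 1: CLOSE 2-1: Q_total=22.00, C_total=5.00, V=4.40; Q2=4.40, Q1=17.60; dissipated=19.600

Answer: 4.40 V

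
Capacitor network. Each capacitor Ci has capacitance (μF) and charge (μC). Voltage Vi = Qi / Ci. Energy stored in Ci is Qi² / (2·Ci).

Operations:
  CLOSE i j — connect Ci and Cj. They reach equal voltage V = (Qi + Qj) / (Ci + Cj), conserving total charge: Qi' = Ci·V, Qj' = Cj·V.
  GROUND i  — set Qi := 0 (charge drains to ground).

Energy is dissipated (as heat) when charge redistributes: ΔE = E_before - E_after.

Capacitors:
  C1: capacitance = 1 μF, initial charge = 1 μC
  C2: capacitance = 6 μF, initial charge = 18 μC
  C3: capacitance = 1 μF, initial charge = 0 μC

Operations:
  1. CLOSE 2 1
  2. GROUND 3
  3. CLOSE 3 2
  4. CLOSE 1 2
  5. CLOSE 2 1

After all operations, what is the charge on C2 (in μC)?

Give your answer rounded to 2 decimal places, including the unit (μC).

Initial: C1(1μF, Q=1μC, V=1.00V), C2(6μF, Q=18μC, V=3.00V), C3(1μF, Q=0μC, V=0.00V)
Op 1: CLOSE 2-1: Q_total=19.00, C_total=7.00, V=2.71; Q2=16.29, Q1=2.71; dissipated=1.714
Op 2: GROUND 3: Q3=0; energy lost=0.000
Op 3: CLOSE 3-2: Q_total=16.29, C_total=7.00, V=2.33; Q3=2.33, Q2=13.96; dissipated=3.157
Op 4: CLOSE 1-2: Q_total=16.67, C_total=7.00, V=2.38; Q1=2.38, Q2=14.29; dissipated=0.064
Op 5: CLOSE 2-1: Q_total=16.67, C_total=7.00, V=2.38; Q2=14.29, Q1=2.38; dissipated=0.000
Final charges: Q1=2.38, Q2=14.29, Q3=2.33

Answer: 14.29 μC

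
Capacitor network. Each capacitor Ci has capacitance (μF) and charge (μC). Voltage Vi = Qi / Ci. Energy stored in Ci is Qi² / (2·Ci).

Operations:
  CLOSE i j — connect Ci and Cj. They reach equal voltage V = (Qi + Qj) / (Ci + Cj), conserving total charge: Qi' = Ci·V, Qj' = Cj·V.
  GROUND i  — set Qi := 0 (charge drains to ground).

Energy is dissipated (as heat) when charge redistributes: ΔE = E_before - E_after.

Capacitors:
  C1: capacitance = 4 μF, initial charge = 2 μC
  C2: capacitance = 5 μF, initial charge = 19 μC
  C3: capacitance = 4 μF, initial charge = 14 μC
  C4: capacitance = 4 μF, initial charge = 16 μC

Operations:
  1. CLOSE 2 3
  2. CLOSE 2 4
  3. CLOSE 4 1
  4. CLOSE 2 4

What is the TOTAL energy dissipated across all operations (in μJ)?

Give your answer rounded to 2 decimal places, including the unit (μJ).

Initial: C1(4μF, Q=2μC, V=0.50V), C2(5μF, Q=19μC, V=3.80V), C3(4μF, Q=14μC, V=3.50V), C4(4μF, Q=16μC, V=4.00V)
Op 1: CLOSE 2-3: Q_total=33.00, C_total=9.00, V=3.67; Q2=18.33, Q3=14.67; dissipated=0.100
Op 2: CLOSE 2-4: Q_total=34.33, C_total=9.00, V=3.81; Q2=19.07, Q4=15.26; dissipated=0.123
Op 3: CLOSE 4-1: Q_total=17.26, C_total=8.00, V=2.16; Q4=8.63, Q1=8.63; dissipated=10.988
Op 4: CLOSE 2-4: Q_total=27.70, C_total=9.00, V=3.08; Q2=15.39, Q4=12.31; dissipated=3.052
Total dissipated: 14.264 μJ

Answer: 14.26 μJ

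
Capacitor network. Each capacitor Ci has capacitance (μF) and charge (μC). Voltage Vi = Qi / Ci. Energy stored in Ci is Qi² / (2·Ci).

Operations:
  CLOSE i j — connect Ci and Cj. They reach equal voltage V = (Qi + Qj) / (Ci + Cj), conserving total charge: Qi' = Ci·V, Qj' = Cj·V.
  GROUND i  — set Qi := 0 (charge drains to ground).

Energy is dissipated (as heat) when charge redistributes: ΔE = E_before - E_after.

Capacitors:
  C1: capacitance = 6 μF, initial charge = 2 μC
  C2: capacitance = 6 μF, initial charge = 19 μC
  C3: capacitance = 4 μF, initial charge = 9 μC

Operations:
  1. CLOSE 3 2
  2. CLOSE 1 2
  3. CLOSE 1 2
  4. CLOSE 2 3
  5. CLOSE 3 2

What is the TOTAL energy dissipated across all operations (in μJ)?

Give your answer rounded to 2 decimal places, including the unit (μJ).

Answer: 11.96 μJ

Derivation:
Initial: C1(6μF, Q=2μC, V=0.33V), C2(6μF, Q=19μC, V=3.17V), C3(4μF, Q=9μC, V=2.25V)
Op 1: CLOSE 3-2: Q_total=28.00, C_total=10.00, V=2.80; Q3=11.20, Q2=16.80; dissipated=1.008
Op 2: CLOSE 1-2: Q_total=18.80, C_total=12.00, V=1.57; Q1=9.40, Q2=9.40; dissipated=9.127
Op 3: CLOSE 1-2: Q_total=18.80, C_total=12.00, V=1.57; Q1=9.40, Q2=9.40; dissipated=0.000
Op 4: CLOSE 2-3: Q_total=20.60, C_total=10.00, V=2.06; Q2=12.36, Q3=8.24; dissipated=1.825
Op 5: CLOSE 3-2: Q_total=20.60, C_total=10.00, V=2.06; Q3=8.24, Q2=12.36; dissipated=0.000
Total dissipated: 11.960 μJ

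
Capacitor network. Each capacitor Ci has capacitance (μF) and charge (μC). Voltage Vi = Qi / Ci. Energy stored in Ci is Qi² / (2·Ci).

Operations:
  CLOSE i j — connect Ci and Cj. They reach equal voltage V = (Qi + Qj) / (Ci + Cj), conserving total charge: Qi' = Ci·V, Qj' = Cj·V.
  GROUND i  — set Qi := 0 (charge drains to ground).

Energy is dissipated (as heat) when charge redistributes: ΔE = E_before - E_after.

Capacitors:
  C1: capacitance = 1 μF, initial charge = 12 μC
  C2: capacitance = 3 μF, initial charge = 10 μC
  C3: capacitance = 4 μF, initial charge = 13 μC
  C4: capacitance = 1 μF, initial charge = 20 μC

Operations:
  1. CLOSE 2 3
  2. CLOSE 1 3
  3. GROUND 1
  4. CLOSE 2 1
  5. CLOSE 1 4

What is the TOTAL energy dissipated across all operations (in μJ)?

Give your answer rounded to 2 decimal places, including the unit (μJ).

Initial: C1(1μF, Q=12μC, V=12.00V), C2(3μF, Q=10μC, V=3.33V), C3(4μF, Q=13μC, V=3.25V), C4(1μF, Q=20μC, V=20.00V)
Op 1: CLOSE 2-3: Q_total=23.00, C_total=7.00, V=3.29; Q2=9.86, Q3=13.14; dissipated=0.006
Op 2: CLOSE 1-3: Q_total=25.14, C_total=5.00, V=5.03; Q1=5.03, Q3=20.11; dissipated=30.376
Op 3: GROUND 1: Q1=0; energy lost=12.643
Op 4: CLOSE 2-1: Q_total=9.86, C_total=4.00, V=2.46; Q2=7.39, Q1=2.46; dissipated=4.048
Op 5: CLOSE 1-4: Q_total=22.46, C_total=2.00, V=11.23; Q1=11.23, Q4=11.23; dissipated=76.875
Total dissipated: 123.949 μJ

Answer: 123.95 μJ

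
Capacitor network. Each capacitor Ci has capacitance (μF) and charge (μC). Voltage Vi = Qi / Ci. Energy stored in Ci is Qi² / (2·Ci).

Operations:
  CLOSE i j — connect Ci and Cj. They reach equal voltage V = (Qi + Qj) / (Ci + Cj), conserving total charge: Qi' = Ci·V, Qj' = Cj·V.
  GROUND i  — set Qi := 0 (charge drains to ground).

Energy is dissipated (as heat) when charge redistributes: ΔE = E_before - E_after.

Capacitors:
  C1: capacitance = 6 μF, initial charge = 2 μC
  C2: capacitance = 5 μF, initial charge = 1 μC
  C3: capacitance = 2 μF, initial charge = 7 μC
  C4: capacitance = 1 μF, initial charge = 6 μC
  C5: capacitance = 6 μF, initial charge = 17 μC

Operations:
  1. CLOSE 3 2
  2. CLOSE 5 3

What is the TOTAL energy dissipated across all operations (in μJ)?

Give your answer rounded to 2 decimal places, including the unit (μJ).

Answer: 9.92 μJ

Derivation:
Initial: C1(6μF, Q=2μC, V=0.33V), C2(5μF, Q=1μC, V=0.20V), C3(2μF, Q=7μC, V=3.50V), C4(1μF, Q=6μC, V=6.00V), C5(6μF, Q=17μC, V=2.83V)
Op 1: CLOSE 3-2: Q_total=8.00, C_total=7.00, V=1.14; Q3=2.29, Q2=5.71; dissipated=7.779
Op 2: CLOSE 5-3: Q_total=19.29, C_total=8.00, V=2.41; Q5=14.46, Q3=4.82; dissipated=2.143
Total dissipated: 9.922 μJ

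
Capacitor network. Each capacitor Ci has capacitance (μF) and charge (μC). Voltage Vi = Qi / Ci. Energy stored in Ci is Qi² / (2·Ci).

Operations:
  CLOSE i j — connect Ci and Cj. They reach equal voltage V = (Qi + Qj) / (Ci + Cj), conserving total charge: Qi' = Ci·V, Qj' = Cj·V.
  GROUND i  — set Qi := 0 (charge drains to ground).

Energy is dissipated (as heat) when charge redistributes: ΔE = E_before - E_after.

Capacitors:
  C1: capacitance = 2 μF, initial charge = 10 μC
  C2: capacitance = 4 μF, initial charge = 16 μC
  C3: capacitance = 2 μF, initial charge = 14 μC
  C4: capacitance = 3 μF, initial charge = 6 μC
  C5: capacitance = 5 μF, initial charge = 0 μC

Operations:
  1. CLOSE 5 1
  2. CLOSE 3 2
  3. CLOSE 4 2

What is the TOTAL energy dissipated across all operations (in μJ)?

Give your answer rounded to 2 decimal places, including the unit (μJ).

Initial: C1(2μF, Q=10μC, V=5.00V), C2(4μF, Q=16μC, V=4.00V), C3(2μF, Q=14μC, V=7.00V), C4(3μF, Q=6μC, V=2.00V), C5(5μF, Q=0μC, V=0.00V)
Op 1: CLOSE 5-1: Q_total=10.00, C_total=7.00, V=1.43; Q5=7.14, Q1=2.86; dissipated=17.857
Op 2: CLOSE 3-2: Q_total=30.00, C_total=6.00, V=5.00; Q3=10.00, Q2=20.00; dissipated=6.000
Op 3: CLOSE 4-2: Q_total=26.00, C_total=7.00, V=3.71; Q4=11.14, Q2=14.86; dissipated=7.714
Total dissipated: 31.571 μJ

Answer: 31.57 μJ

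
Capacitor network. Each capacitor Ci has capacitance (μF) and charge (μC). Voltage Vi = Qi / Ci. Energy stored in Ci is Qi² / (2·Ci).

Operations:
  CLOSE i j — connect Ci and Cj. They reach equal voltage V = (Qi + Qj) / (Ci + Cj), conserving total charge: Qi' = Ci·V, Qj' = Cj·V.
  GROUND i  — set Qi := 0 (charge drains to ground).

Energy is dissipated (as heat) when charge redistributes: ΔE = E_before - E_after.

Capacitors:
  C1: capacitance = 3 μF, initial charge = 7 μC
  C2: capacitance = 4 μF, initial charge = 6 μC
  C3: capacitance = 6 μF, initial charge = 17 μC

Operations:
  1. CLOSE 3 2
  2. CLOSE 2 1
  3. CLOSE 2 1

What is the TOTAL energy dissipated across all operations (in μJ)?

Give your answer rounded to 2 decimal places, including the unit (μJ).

Answer: 2.13 μJ

Derivation:
Initial: C1(3μF, Q=7μC, V=2.33V), C2(4μF, Q=6μC, V=1.50V), C3(6μF, Q=17μC, V=2.83V)
Op 1: CLOSE 3-2: Q_total=23.00, C_total=10.00, V=2.30; Q3=13.80, Q2=9.20; dissipated=2.133
Op 2: CLOSE 2-1: Q_total=16.20, C_total=7.00, V=2.31; Q2=9.26, Q1=6.94; dissipated=0.001
Op 3: CLOSE 2-1: Q_total=16.20, C_total=7.00, V=2.31; Q2=9.26, Q1=6.94; dissipated=0.000
Total dissipated: 2.134 μJ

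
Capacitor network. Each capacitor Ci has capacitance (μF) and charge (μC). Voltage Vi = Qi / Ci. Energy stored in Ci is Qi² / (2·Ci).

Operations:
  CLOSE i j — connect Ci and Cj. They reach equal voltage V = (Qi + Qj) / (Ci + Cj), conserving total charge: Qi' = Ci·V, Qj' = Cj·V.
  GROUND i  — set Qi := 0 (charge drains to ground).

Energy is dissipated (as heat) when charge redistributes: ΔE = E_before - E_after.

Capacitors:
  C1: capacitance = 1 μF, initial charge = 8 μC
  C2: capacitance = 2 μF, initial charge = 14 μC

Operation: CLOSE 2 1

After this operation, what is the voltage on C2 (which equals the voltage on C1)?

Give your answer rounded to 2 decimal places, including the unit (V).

Answer: 7.33 V

Derivation:
Initial: C1(1μF, Q=8μC, V=8.00V), C2(2μF, Q=14μC, V=7.00V)
Op 1: CLOSE 2-1: Q_total=22.00, C_total=3.00, V=7.33; Q2=14.67, Q1=7.33; dissipated=0.333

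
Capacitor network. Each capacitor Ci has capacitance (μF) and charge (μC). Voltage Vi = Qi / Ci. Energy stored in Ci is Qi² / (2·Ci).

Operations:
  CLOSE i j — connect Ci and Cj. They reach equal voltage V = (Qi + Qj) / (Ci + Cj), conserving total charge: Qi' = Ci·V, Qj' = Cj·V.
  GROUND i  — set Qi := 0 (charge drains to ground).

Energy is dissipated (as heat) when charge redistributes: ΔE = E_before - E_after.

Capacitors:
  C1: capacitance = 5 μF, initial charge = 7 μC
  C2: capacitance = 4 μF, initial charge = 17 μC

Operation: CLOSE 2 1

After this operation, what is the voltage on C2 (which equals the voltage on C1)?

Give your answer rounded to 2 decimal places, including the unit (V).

Answer: 2.67 V

Derivation:
Initial: C1(5μF, Q=7μC, V=1.40V), C2(4μF, Q=17μC, V=4.25V)
Op 1: CLOSE 2-1: Q_total=24.00, C_total=9.00, V=2.67; Q2=10.67, Q1=13.33; dissipated=9.025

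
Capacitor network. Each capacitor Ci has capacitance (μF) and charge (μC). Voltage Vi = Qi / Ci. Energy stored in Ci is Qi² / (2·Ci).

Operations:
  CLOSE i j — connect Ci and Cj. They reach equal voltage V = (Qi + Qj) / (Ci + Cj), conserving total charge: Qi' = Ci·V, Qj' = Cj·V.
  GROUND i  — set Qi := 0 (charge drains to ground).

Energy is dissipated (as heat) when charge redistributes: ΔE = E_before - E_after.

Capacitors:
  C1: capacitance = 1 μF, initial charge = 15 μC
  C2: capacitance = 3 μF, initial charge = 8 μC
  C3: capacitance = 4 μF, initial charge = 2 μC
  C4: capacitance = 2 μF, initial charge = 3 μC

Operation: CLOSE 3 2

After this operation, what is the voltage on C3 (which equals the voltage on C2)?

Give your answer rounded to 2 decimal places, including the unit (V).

Initial: C1(1μF, Q=15μC, V=15.00V), C2(3μF, Q=8μC, V=2.67V), C3(4μF, Q=2μC, V=0.50V), C4(2μF, Q=3μC, V=1.50V)
Op 1: CLOSE 3-2: Q_total=10.00, C_total=7.00, V=1.43; Q3=5.71, Q2=4.29; dissipated=4.024

Answer: 1.43 V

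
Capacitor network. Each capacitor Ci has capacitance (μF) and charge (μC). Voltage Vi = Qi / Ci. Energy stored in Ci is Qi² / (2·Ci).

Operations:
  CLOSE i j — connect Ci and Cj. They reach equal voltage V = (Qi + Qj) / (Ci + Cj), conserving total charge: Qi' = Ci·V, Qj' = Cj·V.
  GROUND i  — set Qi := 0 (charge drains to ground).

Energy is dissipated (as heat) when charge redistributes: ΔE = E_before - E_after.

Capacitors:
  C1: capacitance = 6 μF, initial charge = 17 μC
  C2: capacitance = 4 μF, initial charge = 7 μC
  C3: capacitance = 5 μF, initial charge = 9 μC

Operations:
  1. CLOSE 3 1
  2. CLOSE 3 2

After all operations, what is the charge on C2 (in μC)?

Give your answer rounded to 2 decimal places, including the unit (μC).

Answer: 8.36 μC

Derivation:
Initial: C1(6μF, Q=17μC, V=2.83V), C2(4μF, Q=7μC, V=1.75V), C3(5μF, Q=9μC, V=1.80V)
Op 1: CLOSE 3-1: Q_total=26.00, C_total=11.00, V=2.36; Q3=11.82, Q1=14.18; dissipated=1.456
Op 2: CLOSE 3-2: Q_total=18.82, C_total=9.00, V=2.09; Q3=10.45, Q2=8.36; dissipated=0.418
Final charges: Q1=14.18, Q2=8.36, Q3=10.45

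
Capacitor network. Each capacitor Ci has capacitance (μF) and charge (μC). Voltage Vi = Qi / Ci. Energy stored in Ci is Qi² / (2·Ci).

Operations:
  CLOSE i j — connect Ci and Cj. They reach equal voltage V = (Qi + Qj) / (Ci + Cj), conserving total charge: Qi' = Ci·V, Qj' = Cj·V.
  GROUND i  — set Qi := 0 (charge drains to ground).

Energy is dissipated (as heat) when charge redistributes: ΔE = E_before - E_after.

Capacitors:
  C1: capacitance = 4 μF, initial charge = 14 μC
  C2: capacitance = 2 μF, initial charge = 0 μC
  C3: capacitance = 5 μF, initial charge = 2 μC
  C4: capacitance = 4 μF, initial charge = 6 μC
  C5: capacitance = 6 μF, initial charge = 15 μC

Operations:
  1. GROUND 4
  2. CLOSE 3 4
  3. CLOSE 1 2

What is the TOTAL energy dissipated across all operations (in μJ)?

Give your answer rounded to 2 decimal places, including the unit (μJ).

Answer: 12.84 μJ

Derivation:
Initial: C1(4μF, Q=14μC, V=3.50V), C2(2μF, Q=0μC, V=0.00V), C3(5μF, Q=2μC, V=0.40V), C4(4μF, Q=6μC, V=1.50V), C5(6μF, Q=15μC, V=2.50V)
Op 1: GROUND 4: Q4=0; energy lost=4.500
Op 2: CLOSE 3-4: Q_total=2.00, C_total=9.00, V=0.22; Q3=1.11, Q4=0.89; dissipated=0.178
Op 3: CLOSE 1-2: Q_total=14.00, C_total=6.00, V=2.33; Q1=9.33, Q2=4.67; dissipated=8.167
Total dissipated: 12.844 μJ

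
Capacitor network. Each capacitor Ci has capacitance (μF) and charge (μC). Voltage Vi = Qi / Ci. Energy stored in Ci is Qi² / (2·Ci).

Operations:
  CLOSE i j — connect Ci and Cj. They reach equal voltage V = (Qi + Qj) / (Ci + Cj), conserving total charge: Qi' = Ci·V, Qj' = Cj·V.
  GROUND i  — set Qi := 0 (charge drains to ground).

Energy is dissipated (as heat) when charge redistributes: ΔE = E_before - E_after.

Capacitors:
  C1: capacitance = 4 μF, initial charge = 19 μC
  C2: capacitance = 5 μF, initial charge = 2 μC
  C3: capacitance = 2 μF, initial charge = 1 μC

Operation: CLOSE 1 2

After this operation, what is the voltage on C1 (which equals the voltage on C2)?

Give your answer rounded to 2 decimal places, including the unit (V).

Answer: 2.33 V

Derivation:
Initial: C1(4μF, Q=19μC, V=4.75V), C2(5μF, Q=2μC, V=0.40V), C3(2μF, Q=1μC, V=0.50V)
Op 1: CLOSE 1-2: Q_total=21.00, C_total=9.00, V=2.33; Q1=9.33, Q2=11.67; dissipated=21.025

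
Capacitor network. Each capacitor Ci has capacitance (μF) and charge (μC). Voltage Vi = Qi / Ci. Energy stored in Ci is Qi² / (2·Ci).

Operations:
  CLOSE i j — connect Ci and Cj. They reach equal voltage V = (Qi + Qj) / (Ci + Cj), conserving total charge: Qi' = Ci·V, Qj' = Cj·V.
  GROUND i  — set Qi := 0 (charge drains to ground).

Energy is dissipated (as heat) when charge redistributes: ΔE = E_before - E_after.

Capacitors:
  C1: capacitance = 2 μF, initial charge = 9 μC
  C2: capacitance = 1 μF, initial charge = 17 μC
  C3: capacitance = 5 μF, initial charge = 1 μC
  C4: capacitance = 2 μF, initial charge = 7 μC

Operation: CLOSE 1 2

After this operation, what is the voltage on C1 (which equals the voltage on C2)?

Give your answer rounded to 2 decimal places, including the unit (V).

Answer: 8.67 V

Derivation:
Initial: C1(2μF, Q=9μC, V=4.50V), C2(1μF, Q=17μC, V=17.00V), C3(5μF, Q=1μC, V=0.20V), C4(2μF, Q=7μC, V=3.50V)
Op 1: CLOSE 1-2: Q_total=26.00, C_total=3.00, V=8.67; Q1=17.33, Q2=8.67; dissipated=52.083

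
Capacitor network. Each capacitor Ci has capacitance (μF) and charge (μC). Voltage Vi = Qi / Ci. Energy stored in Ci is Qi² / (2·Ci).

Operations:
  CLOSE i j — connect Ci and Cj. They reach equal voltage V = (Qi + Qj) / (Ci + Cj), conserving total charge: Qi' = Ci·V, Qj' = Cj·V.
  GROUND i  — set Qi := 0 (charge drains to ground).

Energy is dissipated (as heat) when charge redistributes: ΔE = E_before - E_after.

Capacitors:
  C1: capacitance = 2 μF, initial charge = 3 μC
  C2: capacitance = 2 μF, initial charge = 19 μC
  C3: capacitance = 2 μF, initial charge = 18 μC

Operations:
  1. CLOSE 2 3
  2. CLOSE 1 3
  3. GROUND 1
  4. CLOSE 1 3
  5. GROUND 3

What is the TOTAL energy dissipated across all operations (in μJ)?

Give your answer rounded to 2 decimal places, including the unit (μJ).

Answer: 80.71 μJ

Derivation:
Initial: C1(2μF, Q=3μC, V=1.50V), C2(2μF, Q=19μC, V=9.50V), C3(2μF, Q=18μC, V=9.00V)
Op 1: CLOSE 2-3: Q_total=37.00, C_total=4.00, V=9.25; Q2=18.50, Q3=18.50; dissipated=0.125
Op 2: CLOSE 1-3: Q_total=21.50, C_total=4.00, V=5.38; Q1=10.75, Q3=10.75; dissipated=30.031
Op 3: GROUND 1: Q1=0; energy lost=28.891
Op 4: CLOSE 1-3: Q_total=10.75, C_total=4.00, V=2.69; Q1=5.38, Q3=5.38; dissipated=14.445
Op 5: GROUND 3: Q3=0; energy lost=7.223
Total dissipated: 80.715 μJ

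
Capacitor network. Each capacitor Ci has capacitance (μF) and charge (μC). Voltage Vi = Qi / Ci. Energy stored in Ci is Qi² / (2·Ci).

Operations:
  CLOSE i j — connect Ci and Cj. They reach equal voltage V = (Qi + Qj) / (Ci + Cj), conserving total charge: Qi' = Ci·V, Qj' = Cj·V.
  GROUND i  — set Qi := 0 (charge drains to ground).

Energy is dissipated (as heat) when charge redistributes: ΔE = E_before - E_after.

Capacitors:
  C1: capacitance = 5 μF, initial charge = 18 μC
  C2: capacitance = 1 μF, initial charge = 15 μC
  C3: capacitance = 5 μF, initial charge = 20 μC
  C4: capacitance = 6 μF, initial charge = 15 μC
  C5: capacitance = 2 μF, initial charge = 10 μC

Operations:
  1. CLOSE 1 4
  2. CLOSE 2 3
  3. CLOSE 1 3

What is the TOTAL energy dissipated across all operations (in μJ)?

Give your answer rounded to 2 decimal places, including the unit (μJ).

Answer: 62.10 μJ

Derivation:
Initial: C1(5μF, Q=18μC, V=3.60V), C2(1μF, Q=15μC, V=15.00V), C3(5μF, Q=20μC, V=4.00V), C4(6μF, Q=15μC, V=2.50V), C5(2μF, Q=10μC, V=5.00V)
Op 1: CLOSE 1-4: Q_total=33.00, C_total=11.00, V=3.00; Q1=15.00, Q4=18.00; dissipated=1.650
Op 2: CLOSE 2-3: Q_total=35.00, C_total=6.00, V=5.83; Q2=5.83, Q3=29.17; dissipated=50.417
Op 3: CLOSE 1-3: Q_total=44.17, C_total=10.00, V=4.42; Q1=22.08, Q3=22.08; dissipated=10.035
Total dissipated: 62.101 μJ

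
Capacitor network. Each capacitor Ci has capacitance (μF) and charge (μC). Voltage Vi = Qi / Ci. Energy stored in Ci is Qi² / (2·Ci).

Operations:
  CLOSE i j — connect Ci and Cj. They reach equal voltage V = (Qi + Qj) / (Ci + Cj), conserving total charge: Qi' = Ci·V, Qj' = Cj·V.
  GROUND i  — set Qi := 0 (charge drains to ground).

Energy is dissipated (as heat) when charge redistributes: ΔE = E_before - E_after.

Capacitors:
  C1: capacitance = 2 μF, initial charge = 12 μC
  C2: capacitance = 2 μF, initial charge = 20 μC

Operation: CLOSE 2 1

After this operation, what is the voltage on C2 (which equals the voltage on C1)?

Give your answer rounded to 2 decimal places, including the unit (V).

Initial: C1(2μF, Q=12μC, V=6.00V), C2(2μF, Q=20μC, V=10.00V)
Op 1: CLOSE 2-1: Q_total=32.00, C_total=4.00, V=8.00; Q2=16.00, Q1=16.00; dissipated=8.000

Answer: 8.00 V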